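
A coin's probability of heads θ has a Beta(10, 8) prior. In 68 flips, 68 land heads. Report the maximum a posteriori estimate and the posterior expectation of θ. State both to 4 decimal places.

MAP = 0.9167, posterior mean = 0.9070

Posterior: Beta(10+68, 8+0) = Beta(78, 8).
Mode = (78−1)/(78+8−2) = 77/84 = 0.9167.
Mean = 78/(78+8) = 78/86 = 0.9070.
Left-skewed posterior ⇒ mean < mode.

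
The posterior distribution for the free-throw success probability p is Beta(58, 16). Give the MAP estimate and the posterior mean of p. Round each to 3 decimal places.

Mode = (58−1)/(58+16−2) = 57/72 = 0.792.
Mean = 58/(58+16) = 58/74 = 0.784.

MAP: 0.792. Posterior mean: 0.784.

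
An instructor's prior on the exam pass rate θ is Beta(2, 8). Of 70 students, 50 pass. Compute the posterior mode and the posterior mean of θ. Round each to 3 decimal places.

Posterior: Beta(2+50, 8+20) = Beta(52, 28).
Mode = (52−1)/(52+28−2) = 51/78 = 0.654.
Mean = 52/(52+28) = 52/80 = 0.650.

θ_MAP = 0.654, E[θ|data] = 0.650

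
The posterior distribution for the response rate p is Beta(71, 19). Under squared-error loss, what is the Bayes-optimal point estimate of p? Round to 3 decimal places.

Mode = (71−1)/(71+19−2) = 70/88 = 0.795.
Mean = 71/(71+19) = 71/90 = 0.789.
Squared-error loss ⇒ the optimal estimator is the posterior mean.

0.789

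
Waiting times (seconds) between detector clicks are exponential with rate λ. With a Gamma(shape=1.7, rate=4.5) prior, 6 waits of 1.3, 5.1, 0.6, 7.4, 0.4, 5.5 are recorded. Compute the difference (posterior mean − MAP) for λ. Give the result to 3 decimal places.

0.040

Σ times = 20.3. Posterior: Gamma(shape = 1.7+6 = 7.7, rate = 4.5+20.3 = 24.8).
Mode = (α−1)/β = 6.7/24.8 = 0.270.
Mean = α/β = 7.7/24.8 = 0.310.
Difference = 0.310 − 0.270 = 0.040.
The mean is pulled above the mode by the posterior's right skew.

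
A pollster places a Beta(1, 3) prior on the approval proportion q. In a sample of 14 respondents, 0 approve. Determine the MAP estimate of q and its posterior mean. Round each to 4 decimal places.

Posterior: Beta(1+0, 3+14) = Beta(1, 17).
Since α = 1 ≤ 1 and β > 1, the Beta density is monotone decreasing on [0,1]; the mode is at 0.
Mean = 1/(1+17) = 0.0556.
The mean is pulled above the mode by the posterior's right skew.

MAP estimate = 0.0000, posterior mean = 0.0556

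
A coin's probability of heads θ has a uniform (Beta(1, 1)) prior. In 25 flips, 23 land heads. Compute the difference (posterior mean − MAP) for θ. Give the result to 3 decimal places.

-0.031

Posterior: Beta(1+23, 1+2) = Beta(24, 3).
Mode = (24−1)/(24+3−2) = 23/25 = 0.920.
Mean = 24/(24+3) = 24/27 = 0.889.
Difference = 0.889 − 0.920 = -0.031.
The mean is pulled below the mode by the posterior's left skew.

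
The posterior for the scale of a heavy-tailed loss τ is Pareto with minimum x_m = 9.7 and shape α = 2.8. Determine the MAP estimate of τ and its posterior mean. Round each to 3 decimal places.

MAP = 9.700, posterior mean = 15.089

The Pareto density is strictly decreasing on [x_m, ∞), so the mode is x_m = 9.700.
Mean = α·x_m/(α−1) = 2.8·9.7/1.8 = 15.089.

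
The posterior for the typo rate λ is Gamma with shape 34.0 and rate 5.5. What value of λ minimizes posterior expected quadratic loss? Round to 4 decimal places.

Mode = (α−1)/β = 33.0/5.5 = 6.0000.
Mean = α/β = 34.0/5.5 = 6.1818.
Quadratic loss ⇒ the optimal estimator is the posterior mean.

6.1818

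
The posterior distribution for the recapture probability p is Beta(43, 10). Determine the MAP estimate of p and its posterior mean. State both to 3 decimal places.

Mode = (43−1)/(43+10−2) = 42/51 = 0.824.
Mean = 43/(43+10) = 43/53 = 0.811.

MAP estimate = 0.824, posterior mean = 0.811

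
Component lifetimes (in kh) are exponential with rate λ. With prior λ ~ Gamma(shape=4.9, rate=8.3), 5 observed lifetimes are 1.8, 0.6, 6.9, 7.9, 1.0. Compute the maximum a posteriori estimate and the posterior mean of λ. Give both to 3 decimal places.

Σ times = 18.2. Posterior: Gamma(shape = 4.9+5 = 9.9, rate = 8.3+18.2 = 26.5).
Mode = (α−1)/β = 8.9/26.5 = 0.336.
Mean = α/β = 9.9/26.5 = 0.374.
The mean is pulled above the mode by the posterior's right skew.

maximum a posteriori estimate = 0.336, posterior mean = 0.374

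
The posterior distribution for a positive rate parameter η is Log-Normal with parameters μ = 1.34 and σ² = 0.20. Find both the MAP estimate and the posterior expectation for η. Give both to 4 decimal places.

MAP = 3.1268, posterior mean = 4.2207

Mode = exp(μ − σ²) = exp(1.14) = 3.1268.
Mean = exp(μ + σ²/2) = exp(1.440) = 4.2207.
Right-skewed posterior ⇒ mode < mean.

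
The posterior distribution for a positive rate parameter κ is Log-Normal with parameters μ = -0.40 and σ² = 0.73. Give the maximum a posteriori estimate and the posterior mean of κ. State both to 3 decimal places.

Mode = exp(μ − σ²) = exp(-1.13) = 0.323.
Mean = exp(μ + σ²/2) = exp(-0.035) = 0.966.

MAP: 0.323. Posterior mean: 0.966.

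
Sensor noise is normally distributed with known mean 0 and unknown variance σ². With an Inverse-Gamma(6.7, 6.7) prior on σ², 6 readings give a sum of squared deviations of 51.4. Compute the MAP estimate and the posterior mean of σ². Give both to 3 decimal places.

MAP = 3.028; posterior mean = 3.724

Posterior: Inverse-Gamma(shape = 6.7+6/2 = 9.7, scale = 6.7+51.4/2 = 32.4).
Mode = β/(α+1) = 32.4/10.7 = 3.028.
Mean = β/(α−1) = 32.4/8.7 = 3.724.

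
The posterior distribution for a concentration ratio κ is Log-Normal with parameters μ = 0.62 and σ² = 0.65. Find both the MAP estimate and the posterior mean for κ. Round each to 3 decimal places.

MAP = 0.970; posterior mean = 2.573

Mode = exp(μ − σ²) = exp(-0.03) = 0.970.
Mean = exp(μ + σ²/2) = exp(0.945) = 2.573.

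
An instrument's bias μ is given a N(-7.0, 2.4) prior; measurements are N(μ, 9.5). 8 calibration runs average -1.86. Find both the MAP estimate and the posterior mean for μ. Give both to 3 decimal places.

MAP: -3.561. Posterior mean: -3.561.

Posterior for μ is Normal. Precision-weighted mean: (1/2.4·-7.0 + 8/9.5·-1.86) / (1/2.4 + 8/9.5) = -3.561.
A Normal posterior is symmetric, so mode = mean.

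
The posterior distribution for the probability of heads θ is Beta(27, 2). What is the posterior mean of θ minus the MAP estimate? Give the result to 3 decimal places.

-0.032

Mode = (27−1)/(27+2−2) = 26/27 = 0.963.
Mean = 27/(27+2) = 27/29 = 0.931.
Difference = 0.931 − 0.963 = -0.032.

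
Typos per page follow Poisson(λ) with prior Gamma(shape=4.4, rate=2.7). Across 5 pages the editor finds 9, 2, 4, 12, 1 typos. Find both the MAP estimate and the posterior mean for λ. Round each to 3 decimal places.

Σ counts = 28. Posterior: Gamma(shape = 4.4+28 = 32.4, rate = 2.7+5 = 7.7).
Mode = (α−1)/β = 31.4/7.7 = 4.078.
Mean = α/β = 32.4/7.7 = 4.208.

MAP estimate = 4.078, posterior mean = 4.208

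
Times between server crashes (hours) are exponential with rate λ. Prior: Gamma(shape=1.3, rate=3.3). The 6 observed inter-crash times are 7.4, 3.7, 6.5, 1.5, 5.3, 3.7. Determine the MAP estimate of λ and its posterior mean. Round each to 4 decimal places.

Σ times = 28.1. Posterior: Gamma(shape = 1.3+6 = 7.3, rate = 3.3+28.1 = 31.4).
Mode = (α−1)/β = 6.3/31.4 = 0.2006.
Mean = α/β = 7.3/31.4 = 0.2325.
The mean is pulled above the mode by the posterior's right skew.

MAP = 0.2006; posterior mean = 0.2325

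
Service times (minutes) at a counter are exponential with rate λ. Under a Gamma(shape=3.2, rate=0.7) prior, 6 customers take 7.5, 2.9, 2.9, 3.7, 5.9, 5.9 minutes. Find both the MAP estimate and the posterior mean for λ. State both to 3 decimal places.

Σ times = 28.8. Posterior: Gamma(shape = 3.2+6 = 9.2, rate = 0.7+28.8 = 29.5).
Mode = (α−1)/β = 8.2/29.5 = 0.278.
Mean = α/β = 9.2/29.5 = 0.312.
The mean is pulled above the mode by the posterior's right skew.

MAP: 0.278. Posterior mean: 0.312.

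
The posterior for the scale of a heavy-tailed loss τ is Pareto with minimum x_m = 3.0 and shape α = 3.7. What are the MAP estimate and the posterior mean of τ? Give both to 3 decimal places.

MAP = 3.000; posterior mean = 4.111

The Pareto density is strictly decreasing on [x_m, ∞), so the mode is x_m = 3.000.
Mean = α·x_m/(α−1) = 3.7·3.0/2.7 = 4.111.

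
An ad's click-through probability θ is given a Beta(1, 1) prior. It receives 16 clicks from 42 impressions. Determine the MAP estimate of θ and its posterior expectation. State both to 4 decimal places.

MAP = 0.3810, posterior mean = 0.3864

Posterior: Beta(1+16, 1+26) = Beta(17, 27).
Mode = (17−1)/(17+27−2) = 16/42 = 0.3810.
With a flat prior the MAP equals the MLE, 16/42.
Mean = 17/(17+27) = 17/44 = 0.3864.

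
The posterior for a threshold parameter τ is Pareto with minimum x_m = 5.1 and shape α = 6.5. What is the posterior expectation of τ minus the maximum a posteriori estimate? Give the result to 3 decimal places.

0.927

The Pareto density is strictly decreasing on [x_m, ∞), so the mode is x_m = 5.100.
Mean = α·x_m/(α−1) = 6.5·5.1/5.5 = 6.027.
Difference = 6.027 − 5.100 = 0.927.
The mean is pulled above the mode by the posterior's right skew.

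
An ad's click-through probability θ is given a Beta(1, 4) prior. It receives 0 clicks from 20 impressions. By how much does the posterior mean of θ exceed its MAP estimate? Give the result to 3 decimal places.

Posterior: Beta(1+0, 4+20) = Beta(1, 24).
Since α = 1 ≤ 1 and β > 1, the Beta density is monotone decreasing on [0,1]; the mode is at 0.
Mean = 1/(1+24) = 0.040.
Difference = 0.040 − 0.000 = 0.040.

0.040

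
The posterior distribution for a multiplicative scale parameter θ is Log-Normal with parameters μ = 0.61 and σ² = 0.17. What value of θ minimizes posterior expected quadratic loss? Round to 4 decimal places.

2.0037

Mode = exp(μ − σ²) = exp(0.44) = 1.5527.
Mean = exp(μ + σ²/2) = exp(0.695) = 2.0037.
Quadratic loss ⇒ the optimal estimator is the posterior mean.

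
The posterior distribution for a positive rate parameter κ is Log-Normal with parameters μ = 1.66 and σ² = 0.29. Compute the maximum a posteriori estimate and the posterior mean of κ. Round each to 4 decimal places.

Mode = exp(μ − σ²) = exp(1.37) = 3.9354.
Mean = exp(μ + σ²/2) = exp(1.805) = 6.0800.

maximum a posteriori estimate = 3.9354, posterior mean = 6.0800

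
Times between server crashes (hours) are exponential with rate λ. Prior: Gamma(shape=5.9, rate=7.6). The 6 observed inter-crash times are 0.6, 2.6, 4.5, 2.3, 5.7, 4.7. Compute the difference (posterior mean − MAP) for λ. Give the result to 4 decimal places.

Σ times = 20.4. Posterior: Gamma(shape = 5.9+6 = 11.9, rate = 7.6+20.4 = 28.0).
Mode = (α−1)/β = 10.9/28.0 = 0.3893.
Mean = α/β = 11.9/28.0 = 0.4250.
Difference = 0.4250 − 0.3893 = 0.0357.
The posterior is right-skewed, so the mean exceeds the mode.

0.0357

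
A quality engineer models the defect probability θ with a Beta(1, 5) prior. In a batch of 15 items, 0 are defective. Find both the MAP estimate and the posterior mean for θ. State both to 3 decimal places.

MAP: 0.000. Posterior mean: 0.048.

Posterior: Beta(1+0, 5+15) = Beta(1, 20).
Since α = 1 ≤ 1 and β > 1, the Beta density is monotone decreasing on [0,1]; the mode is at 0.
Mean = 1/(1+20) = 0.048.
Right-skewed posterior ⇒ mode < mean.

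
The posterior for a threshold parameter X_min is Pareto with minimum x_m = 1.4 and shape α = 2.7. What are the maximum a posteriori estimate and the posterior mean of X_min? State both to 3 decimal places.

The Pareto density is strictly decreasing on [x_m, ∞), so the mode is x_m = 1.400.
Mean = α·x_m/(α−1) = 2.7·1.4/1.7 = 2.224.

MAP = 1.400, posterior mean = 2.224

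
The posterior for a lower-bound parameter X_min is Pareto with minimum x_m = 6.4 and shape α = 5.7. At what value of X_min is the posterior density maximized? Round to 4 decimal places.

6.4000

The Pareto density is strictly decreasing on [x_m, ∞), so the mode is x_m = 6.4000.
Mean = α·x_m/(α−1) = 5.7·6.4/4.7 = 7.7617.
This is the posterior mode — the MAP estimate.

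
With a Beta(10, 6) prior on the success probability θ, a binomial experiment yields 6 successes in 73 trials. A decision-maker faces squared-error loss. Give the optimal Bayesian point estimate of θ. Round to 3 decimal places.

0.180

Posterior: Beta(10+6, 6+67) = Beta(16, 73).
Mode = (16−1)/(16+73−2) = 15/87 = 0.172.
Mean = 16/(16+73) = 16/89 = 0.180.
Squared-error loss ⇒ the optimal estimator is the posterior mean.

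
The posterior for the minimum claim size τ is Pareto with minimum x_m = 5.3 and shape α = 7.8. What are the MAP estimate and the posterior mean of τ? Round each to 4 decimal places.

τ_MAP = 5.3000, E[τ|data] = 6.0794

The Pareto density is strictly decreasing on [x_m, ∞), so the mode is x_m = 5.3000.
Mean = α·x_m/(α−1) = 7.8·5.3/6.8 = 6.0794.
The mean is pulled above the mode by the posterior's right skew.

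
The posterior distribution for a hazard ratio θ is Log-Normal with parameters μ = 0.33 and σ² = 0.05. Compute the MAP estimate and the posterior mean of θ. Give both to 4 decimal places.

Mode = exp(μ − σ²) = exp(0.28) = 1.3231.
Mean = exp(μ + σ²/2) = exp(0.355) = 1.4262.

MAP: 1.3231. Posterior mean: 1.4262.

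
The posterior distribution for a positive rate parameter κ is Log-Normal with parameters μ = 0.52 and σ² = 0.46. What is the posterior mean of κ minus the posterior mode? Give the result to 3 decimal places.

1.055

Mode = exp(μ − σ²) = exp(0.06) = 1.062.
Mean = exp(μ + σ²/2) = exp(0.750) = 2.117.
Difference = 2.117 − 1.062 = 1.055.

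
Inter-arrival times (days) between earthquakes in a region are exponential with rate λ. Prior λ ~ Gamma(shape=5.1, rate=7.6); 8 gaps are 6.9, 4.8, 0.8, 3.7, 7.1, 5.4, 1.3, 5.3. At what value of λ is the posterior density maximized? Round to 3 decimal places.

Σ times = 35.3. Posterior: Gamma(shape = 5.1+8 = 13.1, rate = 7.6+35.3 = 42.9).
Mode = (α−1)/β = 12.1/42.9 = 0.282.
Mean = α/β = 13.1/42.9 = 0.305.
This is the posterior mode — the MAP estimate.

0.282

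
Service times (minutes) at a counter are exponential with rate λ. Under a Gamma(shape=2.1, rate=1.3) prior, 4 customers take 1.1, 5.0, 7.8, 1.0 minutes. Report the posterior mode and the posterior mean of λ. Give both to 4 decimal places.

posterior mode = 0.3148, posterior mean = 0.3765

Σ times = 14.9. Posterior: Gamma(shape = 2.1+4 = 6.1, rate = 1.3+14.9 = 16.2).
Mode = (α−1)/β = 5.1/16.2 = 0.3148.
Mean = α/β = 6.1/16.2 = 0.3765.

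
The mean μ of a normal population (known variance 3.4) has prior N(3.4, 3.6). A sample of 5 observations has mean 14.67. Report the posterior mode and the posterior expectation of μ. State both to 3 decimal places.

Posterior for μ is Normal. Precision-weighted mean: (1/3.6·3.4 + 5/3.4·14.67) / (1/3.6 + 5/3.4) = 12.879.
A Normal posterior is symmetric, so mode = mean.

MAP = 12.879; posterior mean = 12.879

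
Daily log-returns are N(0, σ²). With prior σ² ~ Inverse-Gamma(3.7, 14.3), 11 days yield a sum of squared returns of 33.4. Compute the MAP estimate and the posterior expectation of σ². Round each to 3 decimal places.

Posterior: Inverse-Gamma(shape = 3.7+11/2 = 9.2, scale = 14.3+33.4/2 = 31.0).
Mode = β/(α+1) = 31.0/10.2 = 3.039.
Mean = β/(α−1) = 31.0/8.2 = 3.780.

MAP estimate = 3.039, posterior expectation = 3.780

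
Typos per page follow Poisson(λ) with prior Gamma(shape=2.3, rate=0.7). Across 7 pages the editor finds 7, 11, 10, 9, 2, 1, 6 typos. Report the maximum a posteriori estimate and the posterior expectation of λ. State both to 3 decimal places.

MAP = 6.143; posterior mean = 6.273

Σ counts = 46. Posterior: Gamma(shape = 2.3+46 = 48.3, rate = 0.7+7 = 7.7).
Mode = (α−1)/β = 47.3/7.7 = 6.143.
Mean = α/β = 48.3/7.7 = 6.273.
Right-skewed posterior ⇒ mode < mean.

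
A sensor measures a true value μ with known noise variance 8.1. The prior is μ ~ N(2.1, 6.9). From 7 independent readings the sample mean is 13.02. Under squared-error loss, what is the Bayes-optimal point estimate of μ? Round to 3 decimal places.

Posterior for μ is Normal. Precision-weighted mean: (1/6.9·2.1 + 7/8.1·13.02) / (1/6.9 + 7/8.1) = 11.452.
A Normal posterior is symmetric, so mode = mean.
Squared-error loss ⇒ the optimal estimator is the posterior mean.

11.452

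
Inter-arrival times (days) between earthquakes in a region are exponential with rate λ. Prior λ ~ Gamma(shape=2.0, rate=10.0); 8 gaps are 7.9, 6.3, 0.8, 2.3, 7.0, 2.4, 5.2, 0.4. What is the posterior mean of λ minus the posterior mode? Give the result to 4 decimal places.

Σ times = 32.3. Posterior: Gamma(shape = 2.0+8 = 10.0, rate = 10.0+32.3 = 42.3).
Mode = (α−1)/β = 9.0/42.3 = 0.2128.
Mean = α/β = 10.0/42.3 = 0.2364.
Difference = 0.2364 − 0.2128 = 0.0236.

0.0236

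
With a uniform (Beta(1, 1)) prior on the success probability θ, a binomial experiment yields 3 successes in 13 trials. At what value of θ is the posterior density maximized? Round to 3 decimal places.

0.231

Posterior: Beta(1+3, 1+10) = Beta(4, 11).
Mode = (4−1)/(4+11−2) = 3/13 = 0.231.
Mean = 4/(4+11) = 4/15 = 0.267.
This is the posterior mode — the MAP estimate.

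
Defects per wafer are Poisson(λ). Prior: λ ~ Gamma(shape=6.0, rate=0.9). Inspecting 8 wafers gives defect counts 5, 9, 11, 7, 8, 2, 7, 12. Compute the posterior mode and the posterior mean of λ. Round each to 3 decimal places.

MAP = 7.416, posterior mean = 7.528

Σ counts = 61. Posterior: Gamma(shape = 6.0+61 = 67.0, rate = 0.9+8 = 8.9).
Mode = (α−1)/β = 66.0/8.9 = 7.416.
Mean = α/β = 67.0/8.9 = 7.528.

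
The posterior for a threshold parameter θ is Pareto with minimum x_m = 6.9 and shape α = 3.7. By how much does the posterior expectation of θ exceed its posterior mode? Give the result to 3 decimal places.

The Pareto density is strictly decreasing on [x_m, ∞), so the mode is x_m = 6.900.
Mean = α·x_m/(α−1) = 3.7·6.9/2.7 = 9.456.
Difference = 9.456 − 6.900 = 2.556.

2.556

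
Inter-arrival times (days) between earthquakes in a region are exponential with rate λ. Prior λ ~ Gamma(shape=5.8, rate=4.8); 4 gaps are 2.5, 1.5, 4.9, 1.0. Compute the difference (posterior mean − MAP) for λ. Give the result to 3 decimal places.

Σ times = 9.9. Posterior: Gamma(shape = 5.8+4 = 9.8, rate = 4.8+9.9 = 14.7).
Mode = (α−1)/β = 8.8/14.7 = 0.599.
Mean = α/β = 9.8/14.7 = 0.667.
Difference = 0.667 − 0.599 = 0.068.

0.068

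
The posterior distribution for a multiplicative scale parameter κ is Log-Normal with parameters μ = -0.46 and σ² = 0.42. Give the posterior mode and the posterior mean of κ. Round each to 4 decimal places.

Mode = exp(μ − σ²) = exp(-0.88) = 0.4148.
Mean = exp(μ + σ²/2) = exp(-0.250) = 0.7788.
The mean is pulled above the mode by the posterior's right skew.

κ_MAP = 0.4148, E[κ|data] = 0.7788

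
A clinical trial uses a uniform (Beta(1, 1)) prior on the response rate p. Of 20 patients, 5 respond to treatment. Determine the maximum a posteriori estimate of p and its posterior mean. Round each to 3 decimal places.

Posterior: Beta(1+5, 1+15) = Beta(6, 16).
Mode = (6−1)/(6+16−2) = 5/20 = 0.250.
With a flat prior the MAP equals the MLE, 5/20.
Mean = 6/(6+16) = 6/22 = 0.273.
The posterior is right-skewed, so the mean exceeds the mode.

MAP: 0.250. Posterior mean: 0.273.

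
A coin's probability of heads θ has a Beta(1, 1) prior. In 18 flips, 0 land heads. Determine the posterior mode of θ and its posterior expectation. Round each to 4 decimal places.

Posterior: Beta(1+0, 1+18) = Beta(1, 19).
Since α = 1 ≤ 1 and β > 1, the Beta density is monotone decreasing on [0,1]; the mode is at 0.
Mean = 1/(1+19) = 0.0500.

MAP = 0.0000, posterior mean = 0.0500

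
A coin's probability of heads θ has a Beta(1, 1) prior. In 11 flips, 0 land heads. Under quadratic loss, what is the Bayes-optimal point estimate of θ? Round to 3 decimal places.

Posterior: Beta(1+0, 1+11) = Beta(1, 12).
Since α = 1 ≤ 1 and β > 1, the Beta density is monotone decreasing on [0,1]; the mode is at 0.
Mean = 1/(1+12) = 0.077.
Quadratic loss ⇒ the optimal estimator is the posterior mean.

0.077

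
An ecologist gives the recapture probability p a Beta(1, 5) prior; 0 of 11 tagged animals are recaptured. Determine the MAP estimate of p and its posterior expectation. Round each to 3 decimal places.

p_MAP = 0.000, E[p|data] = 0.059

Posterior: Beta(1+0, 5+11) = Beta(1, 16).
Since α = 1 ≤ 1 and β > 1, the Beta density is monotone decreasing on [0,1]; the mode is at 0.
Mean = 1/(1+16) = 0.059.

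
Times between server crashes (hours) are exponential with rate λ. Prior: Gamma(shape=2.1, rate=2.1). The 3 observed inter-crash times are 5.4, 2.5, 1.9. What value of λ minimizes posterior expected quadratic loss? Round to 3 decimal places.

0.429

Σ times = 9.8. Posterior: Gamma(shape = 2.1+3 = 5.1, rate = 2.1+9.8 = 11.9).
Mode = (α−1)/β = 4.1/11.9 = 0.345.
Mean = α/β = 5.1/11.9 = 0.429.
Quadratic loss ⇒ the optimal estimator is the posterior mean.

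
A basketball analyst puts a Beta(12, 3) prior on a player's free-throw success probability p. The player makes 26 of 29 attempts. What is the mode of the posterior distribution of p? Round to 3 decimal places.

Posterior: Beta(12+26, 3+3) = Beta(38, 6).
Mode = (38−1)/(38+6−2) = 37/42 = 0.881.
Mean = 38/(38+6) = 38/44 = 0.864.
This is the posterior mode — the MAP estimate.

0.881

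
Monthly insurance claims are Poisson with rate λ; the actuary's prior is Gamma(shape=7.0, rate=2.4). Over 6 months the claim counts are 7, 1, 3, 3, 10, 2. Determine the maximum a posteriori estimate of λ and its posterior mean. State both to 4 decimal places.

Σ counts = 26. Posterior: Gamma(shape = 7.0+26 = 33.0, rate = 2.4+6 = 8.4).
Mode = (α−1)/β = 32.0/8.4 = 3.8095.
Mean = α/β = 33.0/8.4 = 3.9286.
The mean is pulled above the mode by the posterior's right skew.

MAP = 3.8095; posterior mean = 3.9286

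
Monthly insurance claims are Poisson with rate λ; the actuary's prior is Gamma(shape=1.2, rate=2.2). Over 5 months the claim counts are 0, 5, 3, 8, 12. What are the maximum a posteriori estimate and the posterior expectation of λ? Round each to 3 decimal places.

λ_MAP = 3.917, E[λ|data] = 4.056

Σ counts = 28. Posterior: Gamma(shape = 1.2+28 = 29.2, rate = 2.2+5 = 7.2).
Mode = (α−1)/β = 28.2/7.2 = 3.917.
Mean = α/β = 29.2/7.2 = 4.056.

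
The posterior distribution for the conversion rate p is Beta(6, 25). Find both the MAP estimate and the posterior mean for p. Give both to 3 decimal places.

p_MAP = 0.172, E[p|data] = 0.194

Mode = (6−1)/(6+25−2) = 5/29 = 0.172.
Mean = 6/(6+25) = 6/31 = 0.194.
The posterior is right-skewed, so the mean exceeds the mode.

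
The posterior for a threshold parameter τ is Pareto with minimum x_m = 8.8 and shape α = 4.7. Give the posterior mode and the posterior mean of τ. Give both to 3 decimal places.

posterior mode = 8.800, posterior mean = 11.178

The Pareto density is strictly decreasing on [x_m, ∞), so the mode is x_m = 8.800.
Mean = α·x_m/(α−1) = 4.7·8.8/3.7 = 11.178.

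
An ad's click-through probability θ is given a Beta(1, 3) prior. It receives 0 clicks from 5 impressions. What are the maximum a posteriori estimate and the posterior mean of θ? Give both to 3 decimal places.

MAP: 0.000. Posterior mean: 0.111.

Posterior: Beta(1+0, 3+5) = Beta(1, 8).
Since α = 1 ≤ 1 and β > 1, the Beta density is monotone decreasing on [0,1]; the mode is at 0.
Mean = 1/(1+8) = 0.111.
Right-skewed posterior ⇒ mode < mean.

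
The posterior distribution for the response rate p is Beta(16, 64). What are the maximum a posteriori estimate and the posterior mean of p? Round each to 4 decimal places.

Mode = (16−1)/(16+64−2) = 15/78 = 0.1923.
Mean = 16/(16+64) = 16/80 = 0.2000.

p_MAP = 0.1923, E[p|data] = 0.2000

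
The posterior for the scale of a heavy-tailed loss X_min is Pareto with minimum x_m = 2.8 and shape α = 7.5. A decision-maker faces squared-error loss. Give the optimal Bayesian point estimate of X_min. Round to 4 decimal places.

3.2308

The Pareto density is strictly decreasing on [x_m, ∞), so the mode is x_m = 2.8000.
Mean = α·x_m/(α−1) = 7.5·2.8/6.5 = 3.2308.
Squared-error loss ⇒ the optimal estimator is the posterior mean.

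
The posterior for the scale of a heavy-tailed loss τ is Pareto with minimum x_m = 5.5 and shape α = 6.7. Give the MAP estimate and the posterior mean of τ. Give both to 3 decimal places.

The Pareto density is strictly decreasing on [x_m, ∞), so the mode is x_m = 5.500.
Mean = α·x_m/(α−1) = 6.7·5.5/5.7 = 6.465.

MAP = 5.500; posterior mean = 6.465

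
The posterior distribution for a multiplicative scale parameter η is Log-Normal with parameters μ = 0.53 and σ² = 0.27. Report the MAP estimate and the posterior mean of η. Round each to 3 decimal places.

Mode = exp(μ − σ²) = exp(0.26) = 1.297.
Mean = exp(μ + σ²/2) = exp(0.665) = 1.944.
The mean is pulled above the mode by the posterior's right skew.

η_MAP = 1.297, E[η|data] = 1.944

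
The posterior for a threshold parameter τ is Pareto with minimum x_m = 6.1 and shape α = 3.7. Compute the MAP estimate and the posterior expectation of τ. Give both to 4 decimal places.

The Pareto density is strictly decreasing on [x_m, ∞), so the mode is x_m = 6.1000.
Mean = α·x_m/(α−1) = 3.7·6.1/2.7 = 8.3593.
Right-skewed posterior ⇒ mode < mean.

τ_MAP = 6.1000, E[τ|data] = 8.3593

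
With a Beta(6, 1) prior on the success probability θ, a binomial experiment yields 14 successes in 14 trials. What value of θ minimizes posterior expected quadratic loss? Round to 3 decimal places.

Posterior: Beta(6+14, 1+0) = Beta(20, 1).
Since β = 1 ≤ 1 and α > 1, the Beta density is monotone increasing on [0,1]; the mode is at 1.
Mean = 20/(20+1) = 0.952.
Quadratic loss ⇒ the optimal estimator is the posterior mean.

0.952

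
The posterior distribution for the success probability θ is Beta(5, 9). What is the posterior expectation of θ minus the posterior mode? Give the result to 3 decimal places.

0.024

Mode = (5−1)/(5+9−2) = 4/12 = 0.333.
Mean = 5/(5+9) = 5/14 = 0.357.
Difference = 0.357 − 0.333 = 0.024.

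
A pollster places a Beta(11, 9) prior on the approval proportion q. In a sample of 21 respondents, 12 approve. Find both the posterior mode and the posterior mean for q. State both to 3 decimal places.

Posterior: Beta(11+12, 9+9) = Beta(23, 18).
Mode = (23−1)/(23+18−2) = 22/39 = 0.564.
Mean = 23/(23+18) = 23/41 = 0.561.

q_MAP = 0.564, E[q|data] = 0.561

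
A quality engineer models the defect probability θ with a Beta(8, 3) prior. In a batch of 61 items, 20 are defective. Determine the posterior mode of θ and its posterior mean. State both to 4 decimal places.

MAP = 0.3857; posterior mean = 0.3889

Posterior: Beta(8+20, 3+41) = Beta(28, 44).
Mode = (28−1)/(28+44−2) = 27/70 = 0.3857.
Mean = 28/(28+44) = 28/72 = 0.3889.
The posterior is right-skewed, so the mean exceeds the mode.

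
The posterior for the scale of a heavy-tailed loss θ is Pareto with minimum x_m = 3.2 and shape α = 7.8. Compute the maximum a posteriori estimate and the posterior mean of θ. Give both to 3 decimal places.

θ_MAP = 3.200, E[θ|data] = 3.671

The Pareto density is strictly decreasing on [x_m, ∞), so the mode is x_m = 3.200.
Mean = α·x_m/(α−1) = 7.8·3.2/6.8 = 3.671.
The mean is pulled above the mode by the posterior's right skew.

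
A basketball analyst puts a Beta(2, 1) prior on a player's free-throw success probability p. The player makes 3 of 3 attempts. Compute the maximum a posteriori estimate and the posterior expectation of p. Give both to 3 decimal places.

Posterior: Beta(2+3, 1+0) = Beta(5, 1).
Since β = 1 ≤ 1 and α > 1, the Beta density is monotone increasing on [0,1]; the mode is at 1.
Mean = 5/(5+1) = 0.833.

MAP = 1.000, posterior mean = 0.833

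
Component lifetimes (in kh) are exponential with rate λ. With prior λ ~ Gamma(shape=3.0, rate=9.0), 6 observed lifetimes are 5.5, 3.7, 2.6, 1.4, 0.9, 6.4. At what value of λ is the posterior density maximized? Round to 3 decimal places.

0.271

Σ times = 20.5. Posterior: Gamma(shape = 3.0+6 = 9.0, rate = 9.0+20.5 = 29.5).
Mode = (α−1)/β = 8.0/29.5 = 0.271.
Mean = α/β = 9.0/29.5 = 0.305.
This is the posterior mode — the MAP estimate.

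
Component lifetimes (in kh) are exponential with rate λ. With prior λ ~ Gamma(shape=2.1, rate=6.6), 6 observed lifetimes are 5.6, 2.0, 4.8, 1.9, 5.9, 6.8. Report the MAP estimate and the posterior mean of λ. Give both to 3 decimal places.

Σ times = 27.0. Posterior: Gamma(shape = 2.1+6 = 8.1, rate = 6.6+27.0 = 33.6).
Mode = (α−1)/β = 7.1/33.6 = 0.211.
Mean = α/β = 8.1/33.6 = 0.241.
The posterior is right-skewed, so the mean exceeds the mode.

MAP = 0.211, posterior mean = 0.241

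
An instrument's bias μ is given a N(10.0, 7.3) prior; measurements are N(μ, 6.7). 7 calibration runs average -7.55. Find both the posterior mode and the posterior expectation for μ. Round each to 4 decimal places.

Posterior for μ is Normal. Precision-weighted mean: (1/7.3·10.0 + 7/6.7·-7.55) / (1/7.3 + 7/6.7) = -5.5157.
A Normal posterior is symmetric, so mode = mean.

MAP: -5.5157. Posterior mean: -5.5157.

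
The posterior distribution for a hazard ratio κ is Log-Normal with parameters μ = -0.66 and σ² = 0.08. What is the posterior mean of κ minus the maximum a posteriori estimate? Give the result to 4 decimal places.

0.0608

Mode = exp(μ − σ²) = exp(-0.74) = 0.4771.
Mean = exp(μ + σ²/2) = exp(-0.620) = 0.5379.
Difference = 0.5379 − 0.4771 = 0.0608.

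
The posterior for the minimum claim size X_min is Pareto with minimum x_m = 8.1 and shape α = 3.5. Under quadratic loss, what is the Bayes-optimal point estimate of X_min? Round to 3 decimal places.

11.340

The Pareto density is strictly decreasing on [x_m, ∞), so the mode is x_m = 8.100.
Mean = α·x_m/(α−1) = 3.5·8.1/2.5 = 11.340.
Quadratic loss ⇒ the optimal estimator is the posterior mean.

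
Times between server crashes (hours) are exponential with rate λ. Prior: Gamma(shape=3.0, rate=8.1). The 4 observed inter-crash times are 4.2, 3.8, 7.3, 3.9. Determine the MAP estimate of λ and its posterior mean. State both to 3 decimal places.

Σ times = 19.2. Posterior: Gamma(shape = 3.0+4 = 7.0, rate = 8.1+19.2 = 27.3).
Mode = (α−1)/β = 6.0/27.3 = 0.220.
Mean = α/β = 7.0/27.3 = 0.256.
The posterior is right-skewed, so the mean exceeds the mode.

MAP = 0.220, posterior mean = 0.256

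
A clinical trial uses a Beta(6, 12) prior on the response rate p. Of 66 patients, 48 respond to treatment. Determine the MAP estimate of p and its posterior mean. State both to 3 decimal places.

Posterior: Beta(6+48, 12+18) = Beta(54, 30).
Mode = (54−1)/(54+30−2) = 53/82 = 0.646.
Mean = 54/(54+30) = 54/84 = 0.643.
The mean is pulled below the mode by the posterior's left skew.

MAP estimate = 0.646, posterior mean = 0.643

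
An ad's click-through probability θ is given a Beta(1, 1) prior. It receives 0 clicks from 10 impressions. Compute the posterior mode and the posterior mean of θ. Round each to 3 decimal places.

MAP: 0.000. Posterior mean: 0.083.

Posterior: Beta(1+0, 1+10) = Beta(1, 11).
Since α = 1 ≤ 1 and β > 1, the Beta density is monotone decreasing on [0,1]; the mode is at 0.
Mean = 1/(1+11) = 0.083.
The mean is pulled above the mode by the posterior's right skew.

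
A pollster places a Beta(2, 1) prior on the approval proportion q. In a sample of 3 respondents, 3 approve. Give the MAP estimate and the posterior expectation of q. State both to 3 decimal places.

Posterior: Beta(2+3, 1+0) = Beta(5, 1).
Since β = 1 ≤ 1 and α > 1, the Beta density is monotone increasing on [0,1]; the mode is at 1.
Mean = 5/(5+1) = 0.833.
Mode > mean: the posterior has a left tail.

MAP: 1.000. Posterior mean: 0.833.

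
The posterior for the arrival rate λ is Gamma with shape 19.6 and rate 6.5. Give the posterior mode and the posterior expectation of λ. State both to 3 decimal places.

MAP = 2.862, posterior mean = 3.015

Mode = (α−1)/β = 18.6/6.5 = 2.862.
Mean = α/β = 19.6/6.5 = 3.015.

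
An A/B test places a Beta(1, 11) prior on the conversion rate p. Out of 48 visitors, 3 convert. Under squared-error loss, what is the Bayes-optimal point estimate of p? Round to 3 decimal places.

Posterior: Beta(1+3, 11+45) = Beta(4, 56).
Mode = (4−1)/(4+56−2) = 3/58 = 0.052.
Mean = 4/(4+56) = 4/60 = 0.067.
Squared-error loss ⇒ the optimal estimator is the posterior mean.

0.067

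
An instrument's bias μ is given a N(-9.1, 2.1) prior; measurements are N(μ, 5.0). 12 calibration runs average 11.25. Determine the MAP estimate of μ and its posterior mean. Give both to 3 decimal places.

MAP: 7.881. Posterior mean: 7.881.

Posterior for μ is Normal. Precision-weighted mean: (1/2.1·-9.1 + 12/5.0·11.25) / (1/2.1 + 12/5.0) = 7.881.
A Normal posterior is symmetric, so mode = mean.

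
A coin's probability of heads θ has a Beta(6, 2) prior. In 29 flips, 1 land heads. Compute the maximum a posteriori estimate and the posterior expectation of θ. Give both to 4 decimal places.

MAP = 0.1714, posterior mean = 0.1892

Posterior: Beta(6+1, 2+28) = Beta(7, 30).
Mode = (7−1)/(7+30−2) = 6/35 = 0.1714.
Mean = 7/(7+30) = 7/37 = 0.1892.
Mean > mode: the posterior has a right tail.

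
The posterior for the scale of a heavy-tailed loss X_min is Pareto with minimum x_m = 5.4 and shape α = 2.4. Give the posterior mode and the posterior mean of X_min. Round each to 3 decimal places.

The Pareto density is strictly decreasing on [x_m, ∞), so the mode is x_m = 5.400.
Mean = α·x_m/(α−1) = 2.4·5.4/1.4 = 9.257.
Mean > mode: the posterior has a right tail.

MAP = 5.400, posterior mean = 9.257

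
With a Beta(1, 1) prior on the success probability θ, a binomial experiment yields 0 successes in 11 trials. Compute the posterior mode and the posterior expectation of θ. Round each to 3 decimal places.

Posterior: Beta(1+0, 1+11) = Beta(1, 12).
Since α = 1 ≤ 1 and β > 1, the Beta density is monotone decreasing on [0,1]; the mode is at 0.
Mean = 1/(1+12) = 0.077.
Mean > mode: the posterior has a right tail.

θ_MAP = 0.000, E[θ|data] = 0.077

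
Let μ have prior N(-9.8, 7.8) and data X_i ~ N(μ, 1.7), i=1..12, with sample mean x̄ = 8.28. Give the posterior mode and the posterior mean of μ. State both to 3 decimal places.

Posterior for μ is Normal. Precision-weighted mean: (1/7.8·-9.8 + 12/1.7·8.28) / (1/7.8 + 12/1.7) = 7.957.
A Normal posterior is symmetric, so mode = mean.

μ_MAP = 7.957, E[μ|data] = 7.957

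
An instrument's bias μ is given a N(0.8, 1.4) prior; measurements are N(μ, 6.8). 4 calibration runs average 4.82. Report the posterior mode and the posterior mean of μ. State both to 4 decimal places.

Posterior for μ is Normal. Precision-weighted mean: (1/1.4·0.8 + 4/6.8·4.82) / (1/1.4 + 4/6.8) = 2.6155.
A Normal posterior is symmetric, so mode = mean.

MAP: 2.6155. Posterior mean: 2.6155.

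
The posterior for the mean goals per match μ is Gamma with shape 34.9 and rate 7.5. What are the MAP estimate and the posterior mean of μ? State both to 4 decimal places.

Mode = (α−1)/β = 33.9/7.5 = 4.5200.
Mean = α/β = 34.9/7.5 = 4.6533.
The posterior is right-skewed, so the mean exceeds the mode.

MAP = 4.5200, posterior mean = 4.6533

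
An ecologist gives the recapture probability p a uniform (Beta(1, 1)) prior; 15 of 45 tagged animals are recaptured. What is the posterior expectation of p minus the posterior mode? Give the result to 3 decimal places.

0.007

Posterior: Beta(1+15, 1+30) = Beta(16, 31).
Mode = (16−1)/(16+31−2) = 15/45 = 0.333.
With a flat prior the MAP equals the MLE, 15/45.
Mean = 16/(16+31) = 16/47 = 0.340.
Difference = 0.340 − 0.333 = 0.007.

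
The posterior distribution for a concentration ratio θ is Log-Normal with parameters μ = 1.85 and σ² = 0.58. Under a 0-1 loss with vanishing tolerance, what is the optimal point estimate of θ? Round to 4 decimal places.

Mode = exp(μ − σ²) = exp(1.27) = 3.5609.
Mean = exp(μ + σ²/2) = exp(2.140) = 8.4994.
This is the posterior mode — the MAP estimate.

3.5609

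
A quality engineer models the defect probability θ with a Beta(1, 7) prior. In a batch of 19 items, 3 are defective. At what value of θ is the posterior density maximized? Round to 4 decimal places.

Posterior: Beta(1+3, 7+16) = Beta(4, 23).
Mode = (4−1)/(4+23−2) = 3/25 = 0.1200.
Mean = 4/(4+23) = 4/27 = 0.1481.
This is the posterior mode — the MAP estimate.

0.1200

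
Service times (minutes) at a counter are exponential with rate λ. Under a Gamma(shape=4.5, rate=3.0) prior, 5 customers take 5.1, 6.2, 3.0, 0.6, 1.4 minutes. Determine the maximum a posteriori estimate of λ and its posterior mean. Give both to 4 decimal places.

Σ times = 16.3. Posterior: Gamma(shape = 4.5+5 = 9.5, rate = 3.0+16.3 = 19.3).
Mode = (α−1)/β = 8.5/19.3 = 0.4404.
Mean = α/β = 9.5/19.3 = 0.4922.

λ_MAP = 0.4404, E[λ|data] = 0.4922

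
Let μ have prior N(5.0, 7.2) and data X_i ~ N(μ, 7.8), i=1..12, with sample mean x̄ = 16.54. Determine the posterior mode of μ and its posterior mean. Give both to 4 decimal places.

Posterior for μ is Normal. Precision-weighted mean: (1/7.2·5.0 + 12/7.8·16.54) / (1/7.2 + 12/7.8) = 15.5845.
A Normal posterior is symmetric, so mode = mean.

posterior mode = 15.5845, posterior mean = 15.5845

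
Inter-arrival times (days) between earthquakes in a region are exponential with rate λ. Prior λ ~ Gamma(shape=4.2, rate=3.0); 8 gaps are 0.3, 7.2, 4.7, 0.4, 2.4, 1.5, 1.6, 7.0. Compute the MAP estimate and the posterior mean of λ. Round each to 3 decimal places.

Σ times = 25.1. Posterior: Gamma(shape = 4.2+8 = 12.2, rate = 3.0+25.1 = 28.1).
Mode = (α−1)/β = 11.2/28.1 = 0.399.
Mean = α/β = 12.2/28.1 = 0.434.
Right-skewed posterior ⇒ mode < mean.

MAP = 0.399; posterior mean = 0.434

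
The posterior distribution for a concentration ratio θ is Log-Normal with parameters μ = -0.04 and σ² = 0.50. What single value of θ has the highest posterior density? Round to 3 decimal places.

Mode = exp(μ − σ²) = exp(-0.54) = 0.583.
Mean = exp(μ + σ²/2) = exp(0.210) = 1.234.
This is the posterior mode — the MAP estimate.

0.583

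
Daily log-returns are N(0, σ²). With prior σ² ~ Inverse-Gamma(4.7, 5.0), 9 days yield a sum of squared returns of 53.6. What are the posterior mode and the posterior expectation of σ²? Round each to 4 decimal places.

Posterior: Inverse-Gamma(shape = 4.7+9/2 = 9.2, scale = 5.0+53.6/2 = 31.8).
Mode = β/(α+1) = 31.8/10.2 = 3.1176.
Mean = β/(α−1) = 31.8/8.2 = 3.8780.
The mean is pulled above the mode by the posterior's right skew.

posterior mode = 3.1176, posterior expectation = 3.8780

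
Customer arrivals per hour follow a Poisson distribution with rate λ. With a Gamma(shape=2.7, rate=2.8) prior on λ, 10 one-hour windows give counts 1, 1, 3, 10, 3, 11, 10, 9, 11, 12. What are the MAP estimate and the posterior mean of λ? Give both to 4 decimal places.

Σ counts = 71. Posterior: Gamma(shape = 2.7+71 = 73.7, rate = 2.8+10 = 12.8).
Mode = (α−1)/β = 72.7/12.8 = 5.6797.
Mean = α/β = 73.7/12.8 = 5.7578.

λ_MAP = 5.6797, E[λ|data] = 5.7578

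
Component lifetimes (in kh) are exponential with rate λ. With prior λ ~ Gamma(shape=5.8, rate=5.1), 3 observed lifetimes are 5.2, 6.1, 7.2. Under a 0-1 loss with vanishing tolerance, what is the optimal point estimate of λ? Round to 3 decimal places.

0.331

Σ times = 18.5. Posterior: Gamma(shape = 5.8+3 = 8.8, rate = 5.1+18.5 = 23.6).
Mode = (α−1)/β = 7.8/23.6 = 0.331.
Mean = α/β = 8.8/23.6 = 0.373.
This is the posterior mode — the MAP estimate.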